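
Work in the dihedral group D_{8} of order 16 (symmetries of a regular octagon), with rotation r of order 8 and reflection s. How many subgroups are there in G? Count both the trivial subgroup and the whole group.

|G| = 16, so by Lagrange every subgroup order divides 16. Divisors: 1, 2, 4, 8, 16.
Subgroups by order — order 1: 1; order 2: 9; order 4: 5; order 8: 3; order 16: 1.
Total: 1 + 9 + 5 + 3 + 1 = 19.

19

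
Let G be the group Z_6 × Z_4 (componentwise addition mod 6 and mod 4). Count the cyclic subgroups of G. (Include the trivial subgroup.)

12

Group the elements of G by the cyclic subgroup they generate; each cyclic subgroup of order d accounts for φ(d) elements.
Cyclic subgroups by order — order 1: 1; order 2: 3; order 3: 1; order 4: 2; order 6: 3; order 12: 2.
Total: 12.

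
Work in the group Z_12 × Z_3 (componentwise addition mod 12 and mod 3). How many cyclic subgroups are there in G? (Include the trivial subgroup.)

15

A cyclic subgroup of order d is generated by each of its φ(d) elements of order d, so the cyclic subgroups of order d number (#elements of order d)/φ(d).
Cyclic subgroups by order — order 1: 1; order 2: 1; order 3: 4; order 4: 1; order 6: 4; order 12: 4.
Total: 15.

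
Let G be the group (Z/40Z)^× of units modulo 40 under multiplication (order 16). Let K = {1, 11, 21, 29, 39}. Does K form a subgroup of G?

No

|K| = 5 does not divide |G| = 16, so by Lagrange K is not a subgroup.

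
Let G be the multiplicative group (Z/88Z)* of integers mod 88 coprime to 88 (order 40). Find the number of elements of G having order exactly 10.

28

Enumerating element orders in G gives 28 elements of order 10.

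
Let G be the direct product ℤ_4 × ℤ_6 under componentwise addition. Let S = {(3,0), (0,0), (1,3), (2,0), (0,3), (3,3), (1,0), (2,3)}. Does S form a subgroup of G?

|S| = 8 divides |G| = 24, consistent with Lagrange.
S contains the identity, every element's inverse is in S, and S is closed under +: it is a subgroup.

Yes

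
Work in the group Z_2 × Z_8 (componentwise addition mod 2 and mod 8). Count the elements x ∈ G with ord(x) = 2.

3

An element (a,b) has order lcm(ord(a), ord(b)); count pairs with lcm equal to 2.
Enumerating gives 3 such elements.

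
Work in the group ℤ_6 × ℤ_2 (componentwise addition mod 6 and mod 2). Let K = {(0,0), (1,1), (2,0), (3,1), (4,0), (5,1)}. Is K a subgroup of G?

Yes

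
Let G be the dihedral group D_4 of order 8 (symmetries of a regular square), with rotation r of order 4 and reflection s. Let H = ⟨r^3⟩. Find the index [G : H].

2

|⟨r^3⟩| = 4 and |G| = 8.
By Lagrange, [G : H] = |G|/|H| = 8/4 = 2.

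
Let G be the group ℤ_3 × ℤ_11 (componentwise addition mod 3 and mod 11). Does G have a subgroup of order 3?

3 | 33. A subgroup of order 3 is {(0,0), (1,0), (2,0)}.

Yes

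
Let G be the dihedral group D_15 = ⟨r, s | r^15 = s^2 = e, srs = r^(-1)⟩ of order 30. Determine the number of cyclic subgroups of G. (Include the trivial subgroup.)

Group the elements of G by the cyclic subgroup they generate; each cyclic subgroup of order d accounts for φ(d) elements.
Cyclic subgroups by order — order 1: 1; order 2: 15; order 3: 1; order 5: 1; order 15: 1.
Total: 19.

19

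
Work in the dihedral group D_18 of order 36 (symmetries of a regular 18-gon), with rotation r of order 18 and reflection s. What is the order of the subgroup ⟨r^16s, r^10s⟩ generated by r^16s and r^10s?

6

|⟨r^16s⟩| = 2 and |⟨r^10s⟩| = 2, so |H| is a multiple of lcm(2, 2) = 2 and divides |G| = 36.
Closing under the operation: H = {e, r^6, r^12, r^4s, r^10s, r^16s}, so |H| = 6.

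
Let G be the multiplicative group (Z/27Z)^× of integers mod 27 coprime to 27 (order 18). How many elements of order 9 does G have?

6

The elements of order 9 are: 4, 7, 13, 16, 22, 25.
That's 6.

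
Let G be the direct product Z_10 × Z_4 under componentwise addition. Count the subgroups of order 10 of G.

3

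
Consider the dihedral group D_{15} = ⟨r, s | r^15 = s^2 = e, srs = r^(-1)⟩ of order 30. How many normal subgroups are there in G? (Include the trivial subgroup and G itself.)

G has 28 subgroups. Checking conjugation-invariance by order — order 1: 1/1 normal; order 2: 0/15 normal; order 3: 1/1 normal; order 5: 1/1 normal; order 6: 0/5 normal; order 10: 0/3 normal; order 15: 1/1 normal; order 30: 1/1 normal.
Total normal subgroups: 5.

5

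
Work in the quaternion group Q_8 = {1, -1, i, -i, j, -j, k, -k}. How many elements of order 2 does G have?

The elements of order 2 are: -1.
That's 1.

1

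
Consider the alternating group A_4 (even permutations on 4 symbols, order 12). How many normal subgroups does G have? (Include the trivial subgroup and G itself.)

G has 10 subgroups. Checking conjugation-invariance by order — order 1: 1/1 normal; order 2: 0/3 normal; order 3: 0/4 normal; order 4: 1/1 normal; order 12: 1/1 normal.
Total normal subgroups: 3.

3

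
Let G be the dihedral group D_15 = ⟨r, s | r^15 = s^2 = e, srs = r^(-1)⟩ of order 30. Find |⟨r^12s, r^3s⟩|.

10

|⟨r^12s⟩| = 2 and |⟨r^3s⟩| = 2, so |H| is a multiple of lcm(2, 2) = 2 and divides |G| = 30.
Closing under the operation: H = {e, r^3, r^6, r^9, r^12, s, r^3s, r^6s, r^9s, r^12s}, so |H| = 10.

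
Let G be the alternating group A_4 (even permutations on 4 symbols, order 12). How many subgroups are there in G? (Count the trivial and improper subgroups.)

|G| = 12, so by Lagrange every subgroup order divides 12. Divisors: 1, 2, 3, 4, 6, 12.
Subgroups by order — order 1: 1; order 2: 3; order 3: 4; order 4: 1; order 6: 0; order 12: 1.
Total: 1 + 3 + 4 + 1 + 0 + 1 = 10.

10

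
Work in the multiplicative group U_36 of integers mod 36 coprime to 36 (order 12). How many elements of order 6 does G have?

The elements of order 6 are: 5, 7, 11, 23, 29, 31.
That's 6.

6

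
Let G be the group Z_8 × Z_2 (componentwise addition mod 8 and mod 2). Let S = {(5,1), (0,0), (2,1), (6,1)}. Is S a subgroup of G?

(5,1) ∈ S but its inverse (3,1) ∉ S, so S is not a subgroup.

No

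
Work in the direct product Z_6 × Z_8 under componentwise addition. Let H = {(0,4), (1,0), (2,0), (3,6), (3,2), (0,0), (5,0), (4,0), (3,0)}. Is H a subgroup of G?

|H| = 9 does not divide |G| = 48, so by Lagrange H is not a subgroup.

No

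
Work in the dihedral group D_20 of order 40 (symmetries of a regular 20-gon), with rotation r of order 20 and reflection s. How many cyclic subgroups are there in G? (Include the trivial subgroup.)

26

Each element a generates a cyclic subgroup ⟨a⟩; distinct elements may generate the same one (a cyclic group of order d has φ(d) generators).
Cyclic subgroups by order — order 1: 1; order 2: 21; order 4: 1; order 5: 1; order 10: 1; order 20: 1.
Total: 26.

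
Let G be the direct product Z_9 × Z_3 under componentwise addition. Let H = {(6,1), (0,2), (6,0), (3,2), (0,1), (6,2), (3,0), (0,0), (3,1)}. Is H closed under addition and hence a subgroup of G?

Yes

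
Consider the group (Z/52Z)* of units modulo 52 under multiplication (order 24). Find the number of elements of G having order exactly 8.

No element of G has order 8 (even though 8 | 24).

0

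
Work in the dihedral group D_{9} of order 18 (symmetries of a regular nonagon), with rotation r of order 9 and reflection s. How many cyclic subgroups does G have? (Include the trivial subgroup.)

12

A cyclic subgroup of order d is generated by each of its φ(d) elements of order d, so the cyclic subgroups of order d number (#elements of order d)/φ(d).
Cyclic subgroups by order — order 1: 1; order 2: 9; order 3: 1; order 9: 1.
Total: 12.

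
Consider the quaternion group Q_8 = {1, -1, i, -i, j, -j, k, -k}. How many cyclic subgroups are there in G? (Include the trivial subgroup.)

Each element a generates a cyclic subgroup ⟨a⟩; distinct elements may generate the same one (a cyclic group of order d has φ(d) generators).
Cyclic subgroups by order — order 1: 1; order 2: 1; order 4: 3.
Total: 5.

5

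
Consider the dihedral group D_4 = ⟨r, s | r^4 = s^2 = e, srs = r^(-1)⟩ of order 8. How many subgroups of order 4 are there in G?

|G| = 8 and 4 | 8, so subgroups of order 4 are possible by Lagrange.
The subgroups of order 4 are: {e, r, r^2, r^3}; {e, r^2, s, r^2s}; {e, r^2, rs, r^3s}.
So G has 3 subgroups of order 4.

3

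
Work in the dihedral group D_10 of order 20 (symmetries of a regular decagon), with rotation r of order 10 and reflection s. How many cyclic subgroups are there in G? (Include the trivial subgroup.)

14

Each element a generates a cyclic subgroup ⟨a⟩; distinct elements may generate the same one (a cyclic group of order d has φ(d) generators).
Cyclic subgroups by order — order 1: 1; order 2: 11; order 5: 1; order 10: 1.
Total: 14.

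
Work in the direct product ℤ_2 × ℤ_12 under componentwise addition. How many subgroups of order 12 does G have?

3

|G| = 24 and 12 | 24, so subgroups of order 12 are possible by Lagrange.
The subgroups of order 12 are: {(0,0), (0,1), (0,2), (0,3), (0,4), (0,5), (0,6), (0,7), (0,8), (0,9), (0,10), (0,11)}; {(0,0), (0,2), (0,4), (0,6), (0,8), (0,10), (1,0), (1,2), (1,4), (1,6), (1,8), (1,10)}; {(0,0), (0,2), (0,4), (0,6), (0,8), (0,10), (1,1), (1,3), (1,5), (1,7), (1,9), (1,11)}.
So G has 3 subgroups of order 12.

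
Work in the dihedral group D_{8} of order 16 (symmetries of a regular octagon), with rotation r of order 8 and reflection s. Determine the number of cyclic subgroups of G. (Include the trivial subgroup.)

Each element a generates a cyclic subgroup ⟨a⟩; distinct elements may generate the same one (a cyclic group of order d has φ(d) generators).
Cyclic subgroups by order — order 1: 1; order 2: 9; order 4: 1; order 8: 1.
Total: 12.

12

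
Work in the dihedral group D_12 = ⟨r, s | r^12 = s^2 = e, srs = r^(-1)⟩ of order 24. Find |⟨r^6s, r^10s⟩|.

|⟨r^6s⟩| = 2 and |⟨r^10s⟩| = 2, so |H| is a multiple of lcm(2, 2) = 2 and divides |G| = 24.
Closing under the operation: H = {e, r^4, r^8, r^2s, r^6s, r^10s}, so |H| = 6.

6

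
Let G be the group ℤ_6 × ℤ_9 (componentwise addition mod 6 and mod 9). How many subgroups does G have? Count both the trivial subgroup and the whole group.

20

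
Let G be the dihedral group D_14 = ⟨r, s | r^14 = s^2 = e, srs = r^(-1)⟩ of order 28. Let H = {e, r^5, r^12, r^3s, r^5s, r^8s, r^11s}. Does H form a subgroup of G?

r^5 ∈ H but its inverse r^9 ∉ H, so H is not a subgroup.

No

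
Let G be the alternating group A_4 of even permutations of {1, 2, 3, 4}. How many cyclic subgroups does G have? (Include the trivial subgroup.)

A cyclic subgroup of order d is generated by each of its φ(d) elements of order d, so the cyclic subgroups of order d number (#elements of order d)/φ(d).
Cyclic subgroups by order — order 1: 1; order 2: 3; order 3: 4.
Total: 8.

8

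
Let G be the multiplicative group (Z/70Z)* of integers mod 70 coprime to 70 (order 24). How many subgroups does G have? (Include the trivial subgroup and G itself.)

|G| = 24, so by Lagrange every subgroup order divides 24. Divisors: 1, 2, 3, 4, 6, 8, 12, 24.
Subgroups by order — order 1: 1; order 2: 3; order 3: 1; order 4: 3; order 6: 3; order 8: 1; order 12: 3; order 24: 1.
Total: 1 + 3 + 1 + 3 + 3 + 1 + 3 + 1 = 16.

16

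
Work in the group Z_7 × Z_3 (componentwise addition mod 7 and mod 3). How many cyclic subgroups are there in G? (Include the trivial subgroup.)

A cyclic subgroup of order d is generated by each of its φ(d) elements of order d, so the cyclic subgroups of order d number (#elements of order d)/φ(d).
Cyclic subgroups by order — order 1: 1; order 3: 1; order 7: 1; order 21: 1.
Total: 4.

4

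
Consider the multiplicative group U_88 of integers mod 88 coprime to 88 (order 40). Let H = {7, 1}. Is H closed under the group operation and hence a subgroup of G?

7 ∈ H but its inverse 63 ∉ H, so H is not a subgroup.

No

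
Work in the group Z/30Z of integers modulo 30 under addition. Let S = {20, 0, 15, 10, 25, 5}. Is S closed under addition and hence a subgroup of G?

Yes

|S| = 6 divides |G| = 30, consistent with Lagrange.
S contains the identity, every element's inverse is in S, and S is closed under +: it is a subgroup.
In fact S = ⟨5⟩.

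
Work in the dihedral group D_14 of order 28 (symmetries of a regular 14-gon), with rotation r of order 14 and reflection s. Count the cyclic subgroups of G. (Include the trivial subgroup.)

18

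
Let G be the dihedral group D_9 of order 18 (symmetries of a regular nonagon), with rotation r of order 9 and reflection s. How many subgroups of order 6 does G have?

|G| = 18 and 6 | 18, so subgroups of order 6 are possible by Lagrange.
The subgroups of order 6 are: {e, r^3, r^6, r^2s, r^5s, r^8s}; {e, r^3, r^6, s, r^3s, r^6s}; {e, r^3, r^6, rs, r^4s, r^7s}.
So G has 3 subgroups of order 6.

3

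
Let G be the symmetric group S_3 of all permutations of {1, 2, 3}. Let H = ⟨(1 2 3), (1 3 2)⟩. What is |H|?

3

|⟨(1 2 3)⟩| = 3 and |⟨(1 3 2)⟩| = 3, so |H| is a multiple of lcm(3, 3) = 3 and divides |G| = 6.
Closing under the operation: H = {e, (1 2 3), (1 3 2)}, so |H| = 3.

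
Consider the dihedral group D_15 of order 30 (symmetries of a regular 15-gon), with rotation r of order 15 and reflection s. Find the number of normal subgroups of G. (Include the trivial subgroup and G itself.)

G has 28 subgroups. Checking conjugation-invariance by order — order 1: 1/1 normal; order 2: 0/15 normal; order 3: 1/1 normal; order 5: 1/1 normal; order 6: 0/5 normal; order 10: 0/3 normal; order 15: 1/1 normal; order 30: 1/1 normal.
Total normal subgroups: 5.

5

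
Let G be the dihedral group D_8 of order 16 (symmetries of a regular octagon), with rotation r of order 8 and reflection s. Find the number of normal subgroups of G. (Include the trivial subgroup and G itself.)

G has 19 subgroups. Checking conjugation-invariance by order — order 1: 1/1 normal; order 2: 1/9 normal; order 4: 1/5 normal; order 8: 3/3 normal; order 16: 1/1 normal.
Total normal subgroups: 7.

7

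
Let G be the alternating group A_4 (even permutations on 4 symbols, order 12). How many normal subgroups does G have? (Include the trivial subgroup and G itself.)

G has 10 subgroups. Checking conjugation-invariance by order — order 1: 1/1 normal; order 2: 0/3 normal; order 3: 0/4 normal; order 4: 1/1 normal; order 12: 1/1 normal.
Total normal subgroups: 3.

3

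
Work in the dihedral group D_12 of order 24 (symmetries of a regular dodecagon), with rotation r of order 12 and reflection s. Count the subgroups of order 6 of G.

5

|G| = 24 and 6 | 24, so subgroups of order 6 are possible by Lagrange.
The subgroups of order 6 are: {e, r^2, r^4, r^6, r^8, r^10}; {e, r^4, r^8, r^2s, r^6s, r^10s}; {e, r^4, r^8, r^3s, r^7s, r^11s}; {e, r^4, r^8, s, r^4s, r^8s}; … (5 in all).
So G has 5 subgroups of order 6.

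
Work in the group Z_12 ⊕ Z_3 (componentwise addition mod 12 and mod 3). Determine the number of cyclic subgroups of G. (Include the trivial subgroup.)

A cyclic subgroup of order d is generated by each of its φ(d) elements of order d, so the cyclic subgroups of order d number (#elements of order d)/φ(d).
Cyclic subgroups by order — order 1: 1; order 2: 1; order 3: 4; order 4: 1; order 6: 4; order 12: 4.
Total: 15.

15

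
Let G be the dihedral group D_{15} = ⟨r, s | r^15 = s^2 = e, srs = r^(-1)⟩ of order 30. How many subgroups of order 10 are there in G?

3

|G| = 30 and 10 | 30, so subgroups of order 10 are possible by Lagrange.
The subgroups of order 10 are: {e, r^3, r^6, r^9, r^12, rs, r^4s, r^7s, r^10s, r^13s}; {e, r^3, r^6, r^9, r^12, r^2s, r^5s, r^8s, r^11s, r^14s}; {e, r^3, r^6, r^9, r^12, s, r^3s, r^6s, r^9s, r^12s}.
So G has 3 subgroups of order 10.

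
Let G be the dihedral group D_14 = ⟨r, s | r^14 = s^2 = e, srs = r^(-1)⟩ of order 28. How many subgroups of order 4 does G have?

7

|G| = 28 and 4 | 28, so subgroups of order 4 are possible by Lagrange.
The subgroups of order 4 are: {e, r^7, r^3s, r^10s}; {e, r^7, r^4s, r^11s}; {e, r^7, r^5s, r^12s}; {e, r^7, r^6s, r^13s}; … (7 in all).
So G has 7 subgroups of order 4.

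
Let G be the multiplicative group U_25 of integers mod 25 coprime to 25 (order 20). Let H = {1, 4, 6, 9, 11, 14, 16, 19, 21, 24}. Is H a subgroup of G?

Yes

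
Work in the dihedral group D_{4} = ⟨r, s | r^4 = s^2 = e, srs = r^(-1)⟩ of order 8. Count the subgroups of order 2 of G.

5

|G| = 8 and 2 | 8, so subgroups of order 2 are possible by Lagrange.
The subgroups of order 2 are: {e, r^2}; {e, r^2s}; {e, r^3s}; {e, rs}; … (5 in all).
So G has 5 subgroups of order 2.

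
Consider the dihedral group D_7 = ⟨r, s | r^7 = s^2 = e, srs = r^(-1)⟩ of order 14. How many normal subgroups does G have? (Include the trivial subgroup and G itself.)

G has 10 subgroups. Checking conjugation-invariance by order — order 1: 1/1 normal; order 2: 0/7 normal; order 7: 1/1 normal; order 14: 1/1 normal.
Total normal subgroups: 3.

3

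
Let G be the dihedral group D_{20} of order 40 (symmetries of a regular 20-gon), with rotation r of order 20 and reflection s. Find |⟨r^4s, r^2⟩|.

|⟨r^4s⟩| = 2 and |⟨r^2⟩| = 10, so |H| is a multiple of lcm(2, 10) = 10 and divides |G| = 40.
Closing under the operation: H = {e, r^2, r^4, r^6, r^8, r^10, r^12, r^14, r^16, r^18, s, r^2s, r^4s, r^6s, r^8s, r^10s, r^12s, r^14s, r^16s, r^18s}, so |H| = 20.

20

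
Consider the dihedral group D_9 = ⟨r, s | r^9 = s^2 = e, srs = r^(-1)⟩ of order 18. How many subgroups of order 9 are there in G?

1

|G| = 18 and 9 | 18, so subgroups of order 9 are possible by Lagrange.
The subgroups of order 9 are: {e, r, r^2, r^3, r^4, r^5, r^6, r^7, r^8}.
So G has 1 subgroup of order 9.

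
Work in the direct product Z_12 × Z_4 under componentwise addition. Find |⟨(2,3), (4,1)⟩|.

|⟨(2,3)⟩| = 12 and |⟨(4,1)⟩| = 12, so |H| is a multiple of lcm(12, 12) = 12 and divides |G| = 48.
Closing under the operation: H = {(0,0), (0,1), (0,2), (0,3), (2,0), (2,1), (2,2), (2,3), (4,0), (4,1), (4,2), (4,3), (6,0), (6,1), (6,2), (6,3), (8,0), (8,1), (8,2), (8,3), (10,0), (10,1), (10,2), (10,3)}, so |H| = 24.

24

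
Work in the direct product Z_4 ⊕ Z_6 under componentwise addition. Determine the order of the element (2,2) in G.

6

The order of (2,2) in Z_4 × Z_6 is lcm(ord(2) in Z_4, ord(2) in Z_6).
ord(2) = 2 and ord(2) = 3, so |⟨(2,2)⟩| = lcm(2, 3) = 6.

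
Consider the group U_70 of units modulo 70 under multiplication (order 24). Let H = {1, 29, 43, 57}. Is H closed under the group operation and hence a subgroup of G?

|H| = 4 divides |G| = 24, consistent with Lagrange.
H contains the identity, every element's inverse is in H, and H is closed under ·: it is a subgroup.
In fact H = ⟨43⟩.

Yes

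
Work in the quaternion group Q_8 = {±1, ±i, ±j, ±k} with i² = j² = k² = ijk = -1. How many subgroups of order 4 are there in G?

3

|G| = 8 and 4 | 8, so subgroups of order 4 are possible by Lagrange.
The subgroups of order 4 are: {1, -1, i, -i}; {1, -1, j, -j}; {1, -1, k, -k}.
So G has 3 subgroups of order 4.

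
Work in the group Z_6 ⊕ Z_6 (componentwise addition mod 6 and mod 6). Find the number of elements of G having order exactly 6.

An element (a,b) has order lcm(ord(a), ord(b)); count pairs with lcm equal to 6.
Enumerating gives 24 such elements.

24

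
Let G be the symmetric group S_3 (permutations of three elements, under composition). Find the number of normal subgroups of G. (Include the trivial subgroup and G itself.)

3

G has 6 subgroups. Checking conjugation-invariance by order — order 1: 1/1 normal; order 2: 0/3 normal; order 3: 1/1 normal; order 6: 1/1 normal.
Total normal subgroups: 3.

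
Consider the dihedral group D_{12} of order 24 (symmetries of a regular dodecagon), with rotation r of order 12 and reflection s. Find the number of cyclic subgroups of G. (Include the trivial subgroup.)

Each element a generates a cyclic subgroup ⟨a⟩; distinct elements may generate the same one (a cyclic group of order d has φ(d) generators).
Cyclic subgroups by order — order 1: 1; order 2: 13; order 3: 1; order 4: 1; order 6: 1; order 12: 1.
Total: 18.

18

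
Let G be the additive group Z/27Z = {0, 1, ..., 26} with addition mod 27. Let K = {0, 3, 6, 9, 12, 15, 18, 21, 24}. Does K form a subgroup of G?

|K| = 9 divides |G| = 27, consistent with Lagrange.
K contains the identity, every element's inverse is in K, and K is closed under +: it is a subgroup.
In fact K = ⟨3⟩.

Yes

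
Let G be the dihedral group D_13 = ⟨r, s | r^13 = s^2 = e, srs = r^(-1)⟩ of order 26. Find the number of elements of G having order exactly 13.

Enumerating element orders in G gives 12 elements of order 13.

12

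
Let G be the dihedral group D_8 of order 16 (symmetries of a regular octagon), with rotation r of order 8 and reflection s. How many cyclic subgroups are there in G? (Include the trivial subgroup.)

12

Each element a generates a cyclic subgroup ⟨a⟩; distinct elements may generate the same one (a cyclic group of order d has φ(d) generators).
Cyclic subgroups by order — order 1: 1; order 2: 9; order 4: 1; order 8: 1.
Total: 12.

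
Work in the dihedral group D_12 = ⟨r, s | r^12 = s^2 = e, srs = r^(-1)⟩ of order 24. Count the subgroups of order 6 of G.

|G| = 24 and 6 | 24, so subgroups of order 6 are possible by Lagrange.
The subgroups of order 6 are: {e, r^2, r^4, r^6, r^8, r^10}; {e, r^4, r^8, r^2s, r^6s, r^10s}; {e, r^4, r^8, r^3s, r^7s, r^11s}; {e, r^4, r^8, s, r^4s, r^8s}; … (5 in all).
So G has 5 subgroups of order 6.

5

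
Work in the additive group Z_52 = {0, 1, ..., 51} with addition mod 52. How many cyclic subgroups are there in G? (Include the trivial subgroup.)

6

A cyclic subgroup of order d is generated by each of its φ(d) elements of order d, so the cyclic subgroups of order d number (#elements of order d)/φ(d).
Cyclic subgroups by order — order 1: 1; order 2: 1; order 4: 1; order 13: 1; order 26: 1; order 52: 1.
Total: 6.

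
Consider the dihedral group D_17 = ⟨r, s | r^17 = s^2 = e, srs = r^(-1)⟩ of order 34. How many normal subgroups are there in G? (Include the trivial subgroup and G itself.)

G has 20 subgroups. Checking conjugation-invariance by order — order 1: 1/1 normal; order 2: 0/17 normal; order 17: 1/1 normal; order 34: 1/1 normal.
Total normal subgroups: 3.

3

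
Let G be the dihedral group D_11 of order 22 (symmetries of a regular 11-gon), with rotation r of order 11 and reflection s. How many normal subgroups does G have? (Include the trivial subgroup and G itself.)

3

G has 14 subgroups. Checking conjugation-invariance by order — order 1: 1/1 normal; order 2: 0/11 normal; order 11: 1/1 normal; order 22: 1/1 normal.
Total normal subgroups: 3.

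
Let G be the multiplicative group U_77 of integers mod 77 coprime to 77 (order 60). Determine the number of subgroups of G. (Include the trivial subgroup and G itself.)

20

|G| = 60, so by Lagrange every subgroup order divides 60. Divisors: 1, 2, 3, 4, 5, 6, 10, 12, 15, 20, 30, 60.
Subgroups by order — order 1: 1; order 2: 3; order 3: 1; order 4: 1; order 5: 1; order 6: 3; order 10: 3; order 12: 1; order 15: 1; order 20: 1; order 30: 3; order 60: 1.
Total: 1 + 3 + 1 + 1 + 1 + 3 + 3 + 1 + 1 + 1 + 3 + 1 = 20.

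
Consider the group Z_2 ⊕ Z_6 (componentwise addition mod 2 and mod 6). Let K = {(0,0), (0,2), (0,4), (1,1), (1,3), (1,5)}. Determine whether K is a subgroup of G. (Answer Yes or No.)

Yes

|K| = 6 divides |G| = 12, consistent with Lagrange.
K contains the identity, every element's inverse is in K, and K is closed under +: it is a subgroup.
In fact K = ⟨(1,5)⟩.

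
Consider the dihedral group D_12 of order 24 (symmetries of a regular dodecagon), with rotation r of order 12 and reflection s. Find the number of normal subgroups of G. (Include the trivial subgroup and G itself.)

9

G has 34 subgroups. Checking conjugation-invariance by order — order 1: 1/1 normal; order 2: 1/13 normal; order 3: 1/1 normal; order 4: 1/7 normal; order 6: 1/5 normal; order 8: 0/3 normal; order 12: 3/3 normal; order 24: 1/1 normal.
Total normal subgroups: 9.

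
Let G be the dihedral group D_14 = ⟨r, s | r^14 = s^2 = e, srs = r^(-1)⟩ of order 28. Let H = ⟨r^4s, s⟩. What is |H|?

|⟨r^4s⟩| = 2 and |⟨s⟩| = 2, so |H| is a multiple of lcm(2, 2) = 2 and divides |G| = 28.
Closing under the operation: H = {e, r^2, r^4, r^6, r^8, r^10, r^12, s, r^2s, r^4s, r^6s, r^8s, r^10s, r^12s}, so |H| = 14.

14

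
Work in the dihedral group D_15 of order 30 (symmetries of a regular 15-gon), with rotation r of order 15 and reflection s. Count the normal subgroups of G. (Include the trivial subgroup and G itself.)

G has 28 subgroups. Checking conjugation-invariance by order — order 1: 1/1 normal; order 2: 0/15 normal; order 3: 1/1 normal; order 5: 1/1 normal; order 6: 0/5 normal; order 10: 0/3 normal; order 15: 1/1 normal; order 30: 1/1 normal.
Total normal subgroups: 5.

5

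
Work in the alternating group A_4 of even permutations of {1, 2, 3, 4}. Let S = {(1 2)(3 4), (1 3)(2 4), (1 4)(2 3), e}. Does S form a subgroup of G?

|S| = 4 divides |G| = 12, consistent with Lagrange.
S contains the identity, every element's inverse is in S, and S is closed under ∘: it is a subgroup.

Yes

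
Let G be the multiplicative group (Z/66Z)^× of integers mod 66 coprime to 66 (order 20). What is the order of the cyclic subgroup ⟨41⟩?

10

Compute successive powers of 41 mod 66: 41, 31, 17, 37, 65, 25, 35, 49, …; 41^10 ≡ 1 (mod 66).
So |⟨41⟩| = 10.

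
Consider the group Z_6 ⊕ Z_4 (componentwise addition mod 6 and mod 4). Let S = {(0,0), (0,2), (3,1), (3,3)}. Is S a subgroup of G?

Yes

|S| = 4 divides |G| = 24, consistent with Lagrange.
S contains the identity, every element's inverse is in S, and S is closed under +: it is a subgroup.
In fact S = ⟨(3,1)⟩.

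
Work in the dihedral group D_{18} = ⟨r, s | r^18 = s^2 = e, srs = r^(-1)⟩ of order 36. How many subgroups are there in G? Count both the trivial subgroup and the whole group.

|G| = 36, so by Lagrange every subgroup order divides 36. Divisors: 1, 2, 3, 4, 6, 9, 12, 18, 36.
Subgroups by order — order 1: 1; order 2: 19; order 3: 1; order 4: 9; order 6: 7; order 9: 1; order 12: 3; order 18: 3; order 36: 1.
Total: 1 + 19 + 1 + 9 + 7 + 1 + 3 + 3 + 1 = 45.

45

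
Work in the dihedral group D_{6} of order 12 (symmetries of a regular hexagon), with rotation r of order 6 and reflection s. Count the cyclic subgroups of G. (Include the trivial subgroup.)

10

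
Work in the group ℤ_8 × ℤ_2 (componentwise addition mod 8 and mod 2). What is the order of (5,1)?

8

The order of (5,1) in Z_8 × Z_2 is lcm(ord(5) in Z_8, ord(1) in Z_2).
ord(5) = 8 and ord(1) = 2, so |⟨(5,1)⟩| = lcm(8, 2) = 8.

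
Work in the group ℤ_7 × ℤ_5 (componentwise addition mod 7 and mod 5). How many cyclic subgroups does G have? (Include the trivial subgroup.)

4

A cyclic subgroup of order d is generated by each of its φ(d) elements of order d, so the cyclic subgroups of order d number (#elements of order d)/φ(d).
Cyclic subgroups by order — order 1: 1; order 5: 1; order 7: 1; order 35: 1.
Total: 4.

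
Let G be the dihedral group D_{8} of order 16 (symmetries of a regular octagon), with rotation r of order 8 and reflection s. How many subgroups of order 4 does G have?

|G| = 16 and 4 | 16, so subgroups of order 4 are possible by Lagrange.
The subgroups of order 4 are: {e, r^2, r^4, r^6}; {e, r^4, r^2s, r^6s}; {e, r^4, r^3s, r^7s}; {e, r^4, s, r^4s}; … (5 in all).
So G has 5 subgroups of order 4.

5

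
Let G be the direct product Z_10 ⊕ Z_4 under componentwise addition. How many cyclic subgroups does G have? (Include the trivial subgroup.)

12

A cyclic subgroup of order d is generated by each of its φ(d) elements of order d, so the cyclic subgroups of order d number (#elements of order d)/φ(d).
Cyclic subgroups by order — order 1: 1; order 2: 3; order 4: 2; order 5: 1; order 10: 3; order 20: 2.
Total: 12.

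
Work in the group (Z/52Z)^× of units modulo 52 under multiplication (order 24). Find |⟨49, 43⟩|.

12

|⟨49⟩| = 6 and |⟨43⟩| = 6, so |H| is a multiple of lcm(6, 6) = 6 and divides |G| = 24.
Closing under the operation: H = {1, 3, 9, 17, 23, 25, 27, 29, 35, 43, 49, 51}, so |H| = 12.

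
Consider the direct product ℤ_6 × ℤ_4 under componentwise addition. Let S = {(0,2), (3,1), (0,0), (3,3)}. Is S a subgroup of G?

Yes

|S| = 4 divides |G| = 24, consistent with Lagrange.
S contains the identity, every element's inverse is in S, and S is closed under +: it is a subgroup.
In fact S = ⟨(3,1)⟩.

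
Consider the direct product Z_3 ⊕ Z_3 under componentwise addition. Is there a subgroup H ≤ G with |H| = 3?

Yes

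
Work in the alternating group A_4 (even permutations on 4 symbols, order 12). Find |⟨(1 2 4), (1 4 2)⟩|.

|⟨(1 2 4)⟩| = 3 and |⟨(1 4 2)⟩| = 3, so |H| is a multiple of lcm(3, 3) = 3 and divides |G| = 12.
Closing under the operation: H = {e, (1 2 4), (1 4 2)}, so |H| = 3.

3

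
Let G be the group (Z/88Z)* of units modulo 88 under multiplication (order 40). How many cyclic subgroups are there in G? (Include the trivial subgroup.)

Each element a generates a cyclic subgroup ⟨a⟩; distinct elements may generate the same one (a cyclic group of order d has φ(d) generators).
Cyclic subgroups by order — order 1: 1; order 2: 7; order 5: 1; order 10: 7.
Total: 16.

16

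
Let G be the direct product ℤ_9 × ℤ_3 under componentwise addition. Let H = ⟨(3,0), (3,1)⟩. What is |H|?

9

|⟨(3,0)⟩| = 3 and |⟨(3,1)⟩| = 3, so |H| is a multiple of lcm(3, 3) = 3 and divides |G| = 27.
Closing under the operation: H = {(0,0), (0,1), (0,2), (3,0), (3,1), (3,2), (6,0), (6,1), (6,2)}, so |H| = 9.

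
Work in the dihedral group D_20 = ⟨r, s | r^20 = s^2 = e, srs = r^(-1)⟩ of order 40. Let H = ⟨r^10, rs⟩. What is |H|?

|⟨r^10⟩| = 2 and |⟨rs⟩| = 2, so |H| is a multiple of lcm(2, 2) = 2 and divides |G| = 40.
Closing under the operation: H = {e, r^10, rs, r^11s}, so |H| = 4.

4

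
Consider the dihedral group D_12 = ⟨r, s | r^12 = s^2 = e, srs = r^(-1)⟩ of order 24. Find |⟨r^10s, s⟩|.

|⟨r^10s⟩| = 2 and |⟨s⟩| = 2, so |H| is a multiple of lcm(2, 2) = 2 and divides |G| = 24.
Closing under the operation: H = {e, r^2, r^4, r^6, r^8, r^10, s, r^2s, r^4s, r^6s, r^8s, r^10s}, so |H| = 12.

12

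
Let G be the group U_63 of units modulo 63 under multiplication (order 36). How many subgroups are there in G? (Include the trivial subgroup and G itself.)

30

|G| = 36, so by Lagrange every subgroup order divides 36. Divisors: 1, 2, 3, 4, 6, 9, 12, 18, 36.
Subgroups by order — order 1: 1; order 2: 3; order 3: 4; order 4: 1; order 6: 12; order 9: 1; order 12: 4; order 18: 3; order 36: 1.
Total: 1 + 3 + 4 + 1 + 12 + 1 + 4 + 3 + 1 = 30.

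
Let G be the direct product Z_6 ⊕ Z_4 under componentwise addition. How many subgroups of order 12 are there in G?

3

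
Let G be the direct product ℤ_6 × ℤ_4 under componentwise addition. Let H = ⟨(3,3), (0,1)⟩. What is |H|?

8

|⟨(3,3)⟩| = 4 and |⟨(0,1)⟩| = 4, so |H| is a multiple of lcm(4, 4) = 4 and divides |G| = 24.
Closing under the operation: H = {(0,0), (0,1), (0,2), (0,3), (3,0), (3,1), (3,2), (3,3)}, so |H| = 8.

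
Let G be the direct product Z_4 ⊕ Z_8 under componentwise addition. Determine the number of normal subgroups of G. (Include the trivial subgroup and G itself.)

22

G is abelian, so every subgroup is normal.
G has 22 subgroups in total, hence 22 normal subgroups.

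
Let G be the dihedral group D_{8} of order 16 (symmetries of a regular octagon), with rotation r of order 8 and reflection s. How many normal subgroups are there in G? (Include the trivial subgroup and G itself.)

7

G has 19 subgroups. Checking conjugation-invariance by order — order 1: 1/1 normal; order 2: 1/9 normal; order 4: 1/5 normal; order 8: 3/3 normal; order 16: 1/1 normal.
Total normal subgroups: 7.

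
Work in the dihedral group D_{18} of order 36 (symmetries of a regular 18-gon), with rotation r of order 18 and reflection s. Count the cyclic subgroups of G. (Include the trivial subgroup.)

24

Each element a generates a cyclic subgroup ⟨a⟩; distinct elements may generate the same one (a cyclic group of order d has φ(d) generators).
Cyclic subgroups by order — order 1: 1; order 2: 19; order 3: 1; order 6: 1; order 9: 1; order 18: 1.
Total: 24.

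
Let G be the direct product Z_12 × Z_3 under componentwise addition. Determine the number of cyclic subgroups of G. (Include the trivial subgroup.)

A cyclic subgroup of order d is generated by each of its φ(d) elements of order d, so the cyclic subgroups of order d number (#elements of order d)/φ(d).
Cyclic subgroups by order — order 1: 1; order 2: 1; order 3: 4; order 4: 1; order 6: 4; order 12: 4.
Total: 15.

15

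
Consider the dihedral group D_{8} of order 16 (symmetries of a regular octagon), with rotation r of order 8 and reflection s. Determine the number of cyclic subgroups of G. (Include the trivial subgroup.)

12

Each element a generates a cyclic subgroup ⟨a⟩; distinct elements may generate the same one (a cyclic group of order d has φ(d) generators).
Cyclic subgroups by order — order 1: 1; order 2: 9; order 4: 1; order 8: 1.
Total: 12.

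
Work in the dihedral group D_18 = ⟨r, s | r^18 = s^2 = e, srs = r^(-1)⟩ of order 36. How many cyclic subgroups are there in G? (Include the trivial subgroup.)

A cyclic subgroup of order d is generated by each of its φ(d) elements of order d, so the cyclic subgroups of order d number (#elements of order d)/φ(d).
Cyclic subgroups by order — order 1: 1; order 2: 19; order 3: 1; order 6: 1; order 9: 1; order 18: 1.
Total: 24.

24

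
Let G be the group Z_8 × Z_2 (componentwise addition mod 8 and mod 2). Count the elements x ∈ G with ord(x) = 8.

8

An element (a,b) has order lcm(ord(a), ord(b)); count pairs with lcm equal to 8.
Enumerating gives 8 such elements.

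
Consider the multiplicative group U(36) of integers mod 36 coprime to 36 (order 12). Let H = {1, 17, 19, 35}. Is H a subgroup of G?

Yes

|H| = 4 divides |G| = 12, consistent with Lagrange.
H contains the identity, every element's inverse is in H, and H is closed under ·: it is a subgroup.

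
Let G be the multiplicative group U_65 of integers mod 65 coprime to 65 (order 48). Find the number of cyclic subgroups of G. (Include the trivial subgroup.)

20

A cyclic subgroup of order d is generated by each of its φ(d) elements of order d, so the cyclic subgroups of order d number (#elements of order d)/φ(d).
Cyclic subgroups by order — order 1: 1; order 2: 3; order 3: 1; order 4: 6; order 6: 3; order 12: 6.
Total: 20.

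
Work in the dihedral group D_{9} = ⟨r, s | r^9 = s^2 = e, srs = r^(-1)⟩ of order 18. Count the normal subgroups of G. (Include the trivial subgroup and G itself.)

4

G has 16 subgroups. Checking conjugation-invariance by order — order 1: 1/1 normal; order 2: 0/9 normal; order 3: 1/1 normal; order 6: 0/3 normal; order 9: 1/1 normal; order 18: 1/1 normal.
Total normal subgroups: 4.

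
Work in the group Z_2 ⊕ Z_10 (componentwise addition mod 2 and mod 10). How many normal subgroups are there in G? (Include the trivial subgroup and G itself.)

10

G is abelian, so every subgroup is normal.
G has 10 subgroups in total, hence 10 normal subgroups.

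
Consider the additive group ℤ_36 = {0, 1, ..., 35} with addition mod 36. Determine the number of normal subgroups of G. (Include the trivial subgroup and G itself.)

9

G is abelian, so every subgroup is normal.
G has 9 subgroups in total, hence 9 normal subgroups.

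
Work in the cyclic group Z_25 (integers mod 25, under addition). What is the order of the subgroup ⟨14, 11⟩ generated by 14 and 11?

|⟨14⟩| = 25 and |⟨11⟩| = 25, so |H| is a multiple of lcm(25, 25) = 25 and divides |G| = 25.
Closing {14, 11} under the group operation gives all of G, so |H| = 25.

25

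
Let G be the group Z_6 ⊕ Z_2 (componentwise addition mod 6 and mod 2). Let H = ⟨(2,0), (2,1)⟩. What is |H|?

|⟨(2,0)⟩| = 3 and |⟨(2,1)⟩| = 6, so |H| is a multiple of lcm(3, 6) = 6 and divides |G| = 12.
Closing under the operation: H = {(0,0), (0,1), (2,0), (2,1), (4,0), (4,1)}, so |H| = 6.

6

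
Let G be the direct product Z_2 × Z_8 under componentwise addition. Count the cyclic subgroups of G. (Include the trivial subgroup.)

A cyclic subgroup of order d is generated by each of its φ(d) elements of order d, so the cyclic subgroups of order d number (#elements of order d)/φ(d).
Cyclic subgroups by order — order 1: 1; order 2: 3; order 4: 2; order 8: 2.
Total: 8.

8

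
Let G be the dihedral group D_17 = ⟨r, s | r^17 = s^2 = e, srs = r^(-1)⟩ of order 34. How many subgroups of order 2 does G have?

|G| = 34 and 2 | 34, so subgroups of order 2 are possible by Lagrange.
The subgroups of order 2 are: {e, r^10s}; {e, r^11s}; {e, r^12s}; {e, r^13s}; … (17 in all).
So G has 17 subgroups of order 2.

17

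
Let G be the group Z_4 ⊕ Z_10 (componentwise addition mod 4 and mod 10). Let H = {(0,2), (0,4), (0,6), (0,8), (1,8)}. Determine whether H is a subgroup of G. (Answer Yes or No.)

No

The identity (0,0) ∉ H, so H is not a subgroup.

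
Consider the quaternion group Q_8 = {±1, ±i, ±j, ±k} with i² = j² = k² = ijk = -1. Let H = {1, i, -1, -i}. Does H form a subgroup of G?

Yes

|H| = 4 divides |G| = 8, consistent with Lagrange.
H contains the identity, every element's inverse is in H, and H is closed under ·: it is a subgroup.
In fact H = ⟨-i⟩.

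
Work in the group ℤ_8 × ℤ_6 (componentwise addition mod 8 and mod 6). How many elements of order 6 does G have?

6

An element (a,b) has order lcm(ord(a), ord(b)); count pairs with lcm equal to 6.
Enumerating gives 6 such elements.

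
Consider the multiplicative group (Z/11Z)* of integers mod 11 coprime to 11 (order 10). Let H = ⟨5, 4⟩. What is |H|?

5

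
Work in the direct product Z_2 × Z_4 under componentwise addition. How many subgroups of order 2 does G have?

|G| = 8 and 2 | 8, so subgroups of order 2 are possible by Lagrange.
The subgroups of order 2 are: {(0,0), (0,2)}; {(0,0), (1,0)}; {(0,0), (1,2)}.
So G has 3 subgroups of order 2.

3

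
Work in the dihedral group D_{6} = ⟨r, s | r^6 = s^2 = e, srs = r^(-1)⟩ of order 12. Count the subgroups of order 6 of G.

|G| = 12 and 6 | 12, so subgroups of order 6 are possible by Lagrange.
The subgroups of order 6 are: {e, r, r^2, r^3, r^4, r^5}; {e, r^2, r^4, s, r^2s, r^4s}; {e, r^2, r^4, rs, r^3s, r^5s}.
So G has 3 subgroups of order 6.

3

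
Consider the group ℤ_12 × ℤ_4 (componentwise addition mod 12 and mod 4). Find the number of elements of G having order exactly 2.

3

An element (a,b) has order lcm(ord(a), ord(b)); count pairs with lcm equal to 2.
Enumerating gives 3 such elements.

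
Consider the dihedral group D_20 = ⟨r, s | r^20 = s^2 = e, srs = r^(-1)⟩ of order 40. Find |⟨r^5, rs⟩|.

8

|⟨r^5⟩| = 4 and |⟨rs⟩| = 2, so |H| is a multiple of lcm(4, 2) = 4 and divides |G| = 40.
Closing under the operation: H = {e, r^5, r^10, r^15, rs, r^6s, r^11s, r^16s}, so |H| = 8.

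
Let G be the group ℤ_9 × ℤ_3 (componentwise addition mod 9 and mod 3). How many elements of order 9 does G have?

An element (a,b) has order lcm(ord(a), ord(b)); count pairs with lcm equal to 9.
Enumerating gives 18 such elements.

18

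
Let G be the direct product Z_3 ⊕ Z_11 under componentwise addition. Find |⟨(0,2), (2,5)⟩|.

|⟨(0,2)⟩| = 11 and |⟨(2,5)⟩| = 33, so |H| is a multiple of lcm(11, 33) = 33 and divides |G| = 33.
Closing {(0,2), (2,5)} under the group operation gives all of G, so |H| = 33.

33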